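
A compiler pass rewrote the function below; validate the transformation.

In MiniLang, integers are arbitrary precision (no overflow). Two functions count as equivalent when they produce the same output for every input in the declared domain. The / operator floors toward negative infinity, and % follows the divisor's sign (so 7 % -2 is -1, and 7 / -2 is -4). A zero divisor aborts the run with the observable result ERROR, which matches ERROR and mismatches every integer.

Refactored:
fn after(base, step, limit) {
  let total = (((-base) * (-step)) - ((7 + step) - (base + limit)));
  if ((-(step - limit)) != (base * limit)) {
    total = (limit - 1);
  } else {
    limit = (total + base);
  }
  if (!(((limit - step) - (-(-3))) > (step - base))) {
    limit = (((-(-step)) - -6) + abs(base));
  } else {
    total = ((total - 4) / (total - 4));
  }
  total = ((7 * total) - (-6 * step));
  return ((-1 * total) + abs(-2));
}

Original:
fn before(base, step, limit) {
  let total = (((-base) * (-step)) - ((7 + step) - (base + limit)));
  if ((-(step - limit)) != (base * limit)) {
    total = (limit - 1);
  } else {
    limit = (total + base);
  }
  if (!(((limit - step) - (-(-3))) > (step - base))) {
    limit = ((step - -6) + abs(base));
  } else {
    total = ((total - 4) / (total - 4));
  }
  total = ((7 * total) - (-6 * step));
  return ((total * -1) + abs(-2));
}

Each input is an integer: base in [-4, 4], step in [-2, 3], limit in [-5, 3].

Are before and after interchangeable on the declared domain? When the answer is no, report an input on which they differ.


Differences: same computation, different form — yet all 486 inputs agree.
verdict: equivalent


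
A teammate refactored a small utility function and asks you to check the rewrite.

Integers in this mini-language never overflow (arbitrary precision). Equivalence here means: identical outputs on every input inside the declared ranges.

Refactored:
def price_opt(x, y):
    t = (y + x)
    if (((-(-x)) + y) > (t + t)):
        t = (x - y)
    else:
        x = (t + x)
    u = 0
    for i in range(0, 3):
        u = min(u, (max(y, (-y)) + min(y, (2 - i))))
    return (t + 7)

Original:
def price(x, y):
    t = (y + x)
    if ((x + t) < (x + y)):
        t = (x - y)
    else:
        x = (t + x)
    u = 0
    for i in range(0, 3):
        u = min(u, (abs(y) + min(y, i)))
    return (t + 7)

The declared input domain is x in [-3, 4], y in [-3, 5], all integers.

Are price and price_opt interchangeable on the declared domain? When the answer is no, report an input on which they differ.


The rewrite breaks on x=-3, y=3, where the results are 1 and 7.
price: t becomes 0; next ((x + t) < (x + y)) evaluates to true; next t becomes -6; next u becomes 0; next at i=0:; next u becomes 0; next at i=1:; next u becomes 0; next at i=2:; next u becomes 0; next final value 1
price_opt: t becomes 0; next (((-(-x)) + y) > (t + t)) evaluates to false; next x becomes -3; next u becomes 0; next at i=0:; next u becomes 0; next at i=1:; next u becomes 0; next at i=2:; next u becomes 0; next final value 7
verdict: not equivalent; witness: x=-3, y=3


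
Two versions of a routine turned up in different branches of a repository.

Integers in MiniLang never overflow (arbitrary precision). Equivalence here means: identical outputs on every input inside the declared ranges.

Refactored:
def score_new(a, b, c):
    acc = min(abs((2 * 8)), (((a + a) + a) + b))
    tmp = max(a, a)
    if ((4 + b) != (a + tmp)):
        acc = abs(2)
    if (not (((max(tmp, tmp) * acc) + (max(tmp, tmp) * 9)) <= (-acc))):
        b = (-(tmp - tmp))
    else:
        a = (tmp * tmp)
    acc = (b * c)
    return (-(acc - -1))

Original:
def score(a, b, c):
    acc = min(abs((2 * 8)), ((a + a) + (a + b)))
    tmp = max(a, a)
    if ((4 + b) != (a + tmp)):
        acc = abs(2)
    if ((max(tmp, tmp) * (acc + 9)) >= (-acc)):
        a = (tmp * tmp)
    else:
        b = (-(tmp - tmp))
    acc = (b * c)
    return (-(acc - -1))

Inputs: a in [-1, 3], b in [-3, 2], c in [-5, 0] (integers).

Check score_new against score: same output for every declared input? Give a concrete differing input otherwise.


Run the pair on a=-1, b=-3, c=-5.
score: acc=-6, then tmp=-1, then ((4 + b) != (a + tmp)) is true, then acc=2, then ((max(tmp, tmp) * (acc + 9)) >= (-acc)) is false, then b=0, then acc=0, then returns -1
score_new: acc=-6, then tmp=-1, then ((4 + b) != (a + tmp)) is true, then acc=2, then (not (((max(tmp, tmp) * acc) + (max(tmp, tmp) * 9)) <= (-acc))) is false, then a=1, then acc=15, then returns -16
-1 != -16, so the rewrite changes behavior.
verdict: not equivalent; witness: a=-1, b=-3, c=-5


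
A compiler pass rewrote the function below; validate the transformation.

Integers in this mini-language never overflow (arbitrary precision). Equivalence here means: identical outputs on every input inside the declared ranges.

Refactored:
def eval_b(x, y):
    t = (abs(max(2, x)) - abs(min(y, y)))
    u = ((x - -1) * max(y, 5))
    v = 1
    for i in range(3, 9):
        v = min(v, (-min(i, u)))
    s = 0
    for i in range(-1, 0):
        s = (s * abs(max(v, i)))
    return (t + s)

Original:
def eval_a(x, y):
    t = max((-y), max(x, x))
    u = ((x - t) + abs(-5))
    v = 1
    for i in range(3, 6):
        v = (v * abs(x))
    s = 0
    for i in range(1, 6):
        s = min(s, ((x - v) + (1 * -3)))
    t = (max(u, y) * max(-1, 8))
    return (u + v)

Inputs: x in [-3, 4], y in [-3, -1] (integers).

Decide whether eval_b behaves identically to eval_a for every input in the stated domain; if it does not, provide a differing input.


The rewrite breaks on x=-3, y=-3, where the results are 26 and -1.
eval_a: t = 3; u = -1; v = 1; [i=3]; v = 3; [i=4]; v = 9; [i=5]; v = 27; s = 0; [i=1]; s = -33; [i=2]; s = -33; [i=3]; s = -33; [i=4]; s = -33; [i=5]; s = -33; t = -8; return 26
eval_b: t = -1; u = -10; v = 1; [i=3]; v = 1; [i=4]; v = 1; [i=5]; v = 1; [i=6]; v = 1; [i=7]; v = 1; [i=8]; v = 1; s = 0; [i=-1]; s = 0; return -1
verdict: not equivalent; witness: x=-3, y=-3


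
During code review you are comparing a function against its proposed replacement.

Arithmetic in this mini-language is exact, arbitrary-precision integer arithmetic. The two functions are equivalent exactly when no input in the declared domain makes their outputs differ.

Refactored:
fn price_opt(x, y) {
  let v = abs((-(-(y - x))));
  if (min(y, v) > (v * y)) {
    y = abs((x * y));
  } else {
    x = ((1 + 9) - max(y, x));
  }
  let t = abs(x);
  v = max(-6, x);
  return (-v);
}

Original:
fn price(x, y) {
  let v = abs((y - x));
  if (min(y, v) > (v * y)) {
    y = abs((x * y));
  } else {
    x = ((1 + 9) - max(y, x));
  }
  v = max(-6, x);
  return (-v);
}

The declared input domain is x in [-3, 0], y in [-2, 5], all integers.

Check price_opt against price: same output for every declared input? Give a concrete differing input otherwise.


The two versions differ — the changes include min/max/abs usage differs; also statement counts differ; also local variable names differ.
As a probe, take x=0, y=3: price runs v := 3 | (min(y, v) > (v * y)): false | x := 7 | v := 7 | result -7; price_opt runs v := 3 | (min(y, v) > (v * y)): false | x := 7 | t := 7 | v := 7 | result -7; both end at -7.
Every one of the 32 inputs gives matching results.
verdict: equivalent


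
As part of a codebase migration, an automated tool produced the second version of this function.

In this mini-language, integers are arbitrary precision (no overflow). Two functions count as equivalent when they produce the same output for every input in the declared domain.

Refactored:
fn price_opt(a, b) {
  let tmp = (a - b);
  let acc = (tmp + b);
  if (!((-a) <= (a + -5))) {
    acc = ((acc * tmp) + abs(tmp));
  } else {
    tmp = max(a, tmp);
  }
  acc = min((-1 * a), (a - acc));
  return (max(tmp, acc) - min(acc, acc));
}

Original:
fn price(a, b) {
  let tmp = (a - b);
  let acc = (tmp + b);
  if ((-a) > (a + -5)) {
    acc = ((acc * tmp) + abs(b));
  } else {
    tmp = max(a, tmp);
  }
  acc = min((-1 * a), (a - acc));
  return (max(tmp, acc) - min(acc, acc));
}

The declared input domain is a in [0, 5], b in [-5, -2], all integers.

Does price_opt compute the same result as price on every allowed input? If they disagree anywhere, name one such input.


Take a=1, b=-5.
price: tmp := 6 | acc := 1 | ((-a) > (a + -5)): true | acc := 11 | acc := -10 | result 16
price_opt: tmp := 6 | acc := 1 | (!((-a) <= (a + -5))): true | acc := 12 | acc := -11 | result 17
16 vs 17 — the two versions disagree here.
verdict: not equivalent; witness: a=1, b=-5


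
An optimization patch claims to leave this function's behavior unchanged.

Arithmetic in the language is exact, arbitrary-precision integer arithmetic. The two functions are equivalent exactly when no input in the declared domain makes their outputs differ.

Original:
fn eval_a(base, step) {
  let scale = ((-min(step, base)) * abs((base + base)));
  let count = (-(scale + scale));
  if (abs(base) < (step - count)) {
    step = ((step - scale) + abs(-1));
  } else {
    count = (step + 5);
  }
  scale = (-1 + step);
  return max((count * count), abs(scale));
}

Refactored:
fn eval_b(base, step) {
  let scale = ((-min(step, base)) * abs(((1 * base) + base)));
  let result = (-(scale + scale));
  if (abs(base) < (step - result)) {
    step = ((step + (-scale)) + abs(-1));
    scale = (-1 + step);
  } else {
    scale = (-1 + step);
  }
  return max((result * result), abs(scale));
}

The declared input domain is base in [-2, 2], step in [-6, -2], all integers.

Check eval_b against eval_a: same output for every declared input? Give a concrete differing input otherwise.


Try base=0, step=-2.
eval_a: scale=0, then count=0, then (abs(base) < (step - count)) is false, then count=3, then scale=-3, then returns 9
eval_b: scale=0, then result=0, then (abs(base) < (step - result)) is false, then scale=-3, then returns 3
9 != 3, so the rewrite changes behavior.
verdict: not equivalent; witness: base=0, step=-2


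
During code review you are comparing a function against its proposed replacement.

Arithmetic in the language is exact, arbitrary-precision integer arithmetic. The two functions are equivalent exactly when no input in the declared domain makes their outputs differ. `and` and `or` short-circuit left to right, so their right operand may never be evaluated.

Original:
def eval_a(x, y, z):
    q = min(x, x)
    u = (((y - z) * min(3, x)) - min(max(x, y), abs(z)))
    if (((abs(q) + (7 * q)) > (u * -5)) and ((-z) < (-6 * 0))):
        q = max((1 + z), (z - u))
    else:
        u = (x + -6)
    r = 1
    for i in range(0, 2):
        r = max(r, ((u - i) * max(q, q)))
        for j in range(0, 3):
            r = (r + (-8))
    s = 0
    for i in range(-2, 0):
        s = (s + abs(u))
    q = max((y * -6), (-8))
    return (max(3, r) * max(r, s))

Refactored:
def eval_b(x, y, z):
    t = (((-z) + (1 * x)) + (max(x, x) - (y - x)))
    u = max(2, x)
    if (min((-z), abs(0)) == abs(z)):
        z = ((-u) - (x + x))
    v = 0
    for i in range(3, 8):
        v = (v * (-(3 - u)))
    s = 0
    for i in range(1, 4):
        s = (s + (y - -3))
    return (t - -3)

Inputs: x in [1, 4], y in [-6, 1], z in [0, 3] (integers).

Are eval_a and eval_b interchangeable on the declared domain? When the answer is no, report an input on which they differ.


These are not equivalent — on x=1, y=-6, z=0 the outputs split (30 vs 12).
eval_a: q becomes 1; next u becomes -6; next (((abs(q) + (7 * q)) > (u * -5)) and ((-z) < (-6 * 0))) evaluates to false; next u becomes -5; next r becomes 1; next at i=0:; next r becomes 1; next at j=0:; next r becomes -7; next at j=1:; next r becomes -15; next at j=2:; next r becomes -23; next at i=1:; next r becomes -6; next at j=0:; next r becomes -14; next at j=1:; next r becomes -22; next at j=2:; next r becomes -30; next s becomes 0; next at i=-2:; next s becomes 5; next at i=-1:; next s becomes 10; next q becomes 36; next final value 30
eval_b: t becomes 9; next u becomes 2; next (min((-z), abs(0)) == abs(z)) evaluates to true; next z becomes -4; next v becomes 0; next at i=3:; next v becomes 0; next at i=4:; next v becomes 0; next at i=5:; next v becomes 0; next at i=6:; next v becomes 0; next at i=7:; next v becomes 0; next s becomes 0; next at i=1:; next s becomes -3; next at i=2:; next s becomes -6; next at i=3:; next s becomes -9; next final value 12
verdict: not equivalent; witness: x=1, y=-6, z=0


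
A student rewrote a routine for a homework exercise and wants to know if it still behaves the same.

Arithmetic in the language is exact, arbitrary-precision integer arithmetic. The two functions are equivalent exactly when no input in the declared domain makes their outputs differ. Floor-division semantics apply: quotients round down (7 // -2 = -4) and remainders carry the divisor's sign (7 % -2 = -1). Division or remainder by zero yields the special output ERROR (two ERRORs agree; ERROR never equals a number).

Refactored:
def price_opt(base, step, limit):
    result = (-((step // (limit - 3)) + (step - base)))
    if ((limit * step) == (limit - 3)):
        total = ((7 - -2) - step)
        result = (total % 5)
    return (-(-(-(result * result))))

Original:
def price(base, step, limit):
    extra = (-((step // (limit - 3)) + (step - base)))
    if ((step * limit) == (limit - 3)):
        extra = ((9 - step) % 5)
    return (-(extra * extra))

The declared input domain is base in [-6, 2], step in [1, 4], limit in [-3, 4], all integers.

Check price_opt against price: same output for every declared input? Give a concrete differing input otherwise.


The two versions differ — the changes include constant usage differs; statement counts differ; arithmetic usage differs; local variable names differ.
Spot check at base=2, step=1, limit=1 — price: extra becomes 2; next ((step * limit) == (limit - 3)) evaluates to false; next final value -4. price_opt: result becomes 2; next ((limit * step) == (limit - 3)) evaluates to false; next final value -4. Both give -4.
Across all 288 domain points the two functions coincide.
verdict: equivalent


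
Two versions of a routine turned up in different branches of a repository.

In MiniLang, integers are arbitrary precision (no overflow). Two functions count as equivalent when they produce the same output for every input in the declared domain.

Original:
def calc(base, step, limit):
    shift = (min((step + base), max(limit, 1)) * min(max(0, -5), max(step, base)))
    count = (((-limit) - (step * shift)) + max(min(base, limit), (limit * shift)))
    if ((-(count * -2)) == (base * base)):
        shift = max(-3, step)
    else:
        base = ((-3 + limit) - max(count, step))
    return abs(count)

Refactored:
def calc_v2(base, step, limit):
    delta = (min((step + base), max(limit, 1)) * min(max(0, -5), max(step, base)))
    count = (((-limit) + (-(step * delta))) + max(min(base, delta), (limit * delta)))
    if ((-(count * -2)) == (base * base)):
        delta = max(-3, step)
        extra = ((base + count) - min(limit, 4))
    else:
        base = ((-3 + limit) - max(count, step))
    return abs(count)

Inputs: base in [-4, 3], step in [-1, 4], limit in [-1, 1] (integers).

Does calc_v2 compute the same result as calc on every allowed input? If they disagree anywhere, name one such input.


There is a counterexample at base=1, step=-1, limit=1: 0 on one side, 1 on the other.
calc: shift becomes 0; next count becomes 0; next ((-(count * -2)) == (base * base)) evaluates to false; next base becomes -2; next final value 0
calc_v2: delta becomes 0; next count becomes -1; next ((-(count * -2)) == (base * base)) evaluates to false; next base becomes -1; next final value 1
verdict: not equivalent; witness: base=1, step=-1, limit=1


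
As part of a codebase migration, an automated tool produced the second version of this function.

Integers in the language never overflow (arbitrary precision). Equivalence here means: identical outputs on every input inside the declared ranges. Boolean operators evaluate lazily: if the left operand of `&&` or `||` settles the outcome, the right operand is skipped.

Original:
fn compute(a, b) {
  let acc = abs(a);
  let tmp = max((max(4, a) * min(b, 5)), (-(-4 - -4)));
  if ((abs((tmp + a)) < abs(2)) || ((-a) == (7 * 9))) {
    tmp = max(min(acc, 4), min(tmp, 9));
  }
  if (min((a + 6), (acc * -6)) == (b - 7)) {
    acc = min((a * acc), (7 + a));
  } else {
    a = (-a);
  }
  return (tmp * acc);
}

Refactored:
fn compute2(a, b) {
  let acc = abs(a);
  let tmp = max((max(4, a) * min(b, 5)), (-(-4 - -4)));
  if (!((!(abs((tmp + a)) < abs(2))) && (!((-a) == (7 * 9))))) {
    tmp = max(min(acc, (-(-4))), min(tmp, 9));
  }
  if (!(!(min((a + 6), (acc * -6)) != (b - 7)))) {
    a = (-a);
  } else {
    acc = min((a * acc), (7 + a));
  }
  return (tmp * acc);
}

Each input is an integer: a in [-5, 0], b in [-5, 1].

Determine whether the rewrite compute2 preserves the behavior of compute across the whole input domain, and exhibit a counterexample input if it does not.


Side by side, the visible changes include: boolean connective usage differs; comparison usage differs.
Tracing a=-4, b=-4: compute: acc becomes 4; next tmp becomes 0; next ((abs((tmp + a)) < abs(2)) || ((-a) == (7 * 9))) evaluates to false; next (min((a + 6), (acc * -6)) == (b - 7)) evaluates to false; next a becomes 4; next final value 0 | compute2: acc becomes 4; next tmp becomes 0; next (!((!(abs((tmp + a)) < abs(2))) && (!((-a) == (7 * 9))))) evaluates to false; next (!(!(min((a + 6), (acc * -6)) != (b - 7)))) evaluates to true; next a becomes 4; next final value 0 — matching result 0.
An exhaustive pass over the 42 declared inputs shows identical outputs.
verdict: equivalent


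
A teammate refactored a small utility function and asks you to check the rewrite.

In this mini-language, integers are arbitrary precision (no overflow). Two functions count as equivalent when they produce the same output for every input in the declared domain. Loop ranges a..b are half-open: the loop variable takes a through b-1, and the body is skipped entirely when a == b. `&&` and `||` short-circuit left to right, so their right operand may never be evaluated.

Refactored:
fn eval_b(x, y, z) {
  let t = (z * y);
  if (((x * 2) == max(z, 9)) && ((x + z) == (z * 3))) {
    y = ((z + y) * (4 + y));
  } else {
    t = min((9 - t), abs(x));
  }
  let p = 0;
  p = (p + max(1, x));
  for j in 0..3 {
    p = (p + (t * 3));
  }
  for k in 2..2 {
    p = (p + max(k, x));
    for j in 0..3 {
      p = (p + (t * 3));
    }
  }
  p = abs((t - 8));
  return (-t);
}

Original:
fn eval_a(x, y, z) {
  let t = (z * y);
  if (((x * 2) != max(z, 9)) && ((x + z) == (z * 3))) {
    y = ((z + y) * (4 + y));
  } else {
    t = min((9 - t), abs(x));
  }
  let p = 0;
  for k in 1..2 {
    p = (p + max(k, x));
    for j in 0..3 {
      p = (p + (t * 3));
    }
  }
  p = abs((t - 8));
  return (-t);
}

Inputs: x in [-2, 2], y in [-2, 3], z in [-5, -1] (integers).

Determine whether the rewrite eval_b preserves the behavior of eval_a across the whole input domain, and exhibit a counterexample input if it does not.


Input x=-2, y=-1, z=-1: -1 from eval_a versus -2 from eval_b.
verdict: not equivalent; witness: x=-2, y=-1, z=-1


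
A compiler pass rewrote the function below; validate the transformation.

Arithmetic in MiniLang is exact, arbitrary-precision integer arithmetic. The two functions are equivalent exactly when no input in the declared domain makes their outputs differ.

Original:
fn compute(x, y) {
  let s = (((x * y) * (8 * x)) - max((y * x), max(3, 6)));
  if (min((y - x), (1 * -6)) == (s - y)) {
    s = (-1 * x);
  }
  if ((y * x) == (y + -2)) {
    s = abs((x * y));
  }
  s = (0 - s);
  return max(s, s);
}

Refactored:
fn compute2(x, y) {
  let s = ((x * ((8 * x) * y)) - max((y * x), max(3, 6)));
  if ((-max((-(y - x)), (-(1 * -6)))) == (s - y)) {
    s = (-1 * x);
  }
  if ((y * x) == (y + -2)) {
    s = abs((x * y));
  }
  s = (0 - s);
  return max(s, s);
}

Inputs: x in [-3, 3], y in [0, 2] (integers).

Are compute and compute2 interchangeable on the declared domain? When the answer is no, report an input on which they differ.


Behavior is preserved: although min/max/abs usage differs, the outputs never diverge.
One worked example (x=3, y=0) — compute: s := -6 | (min((y - x), (1 * -6)) == (s - y)): true | s := -3 | ((y * x) == (y + -2)): false | s := 3 | result 3; compute2: s := -6 | ((-max((-(y - x)), (-(1 * -6)))) == (s - y)): true | s := -3 | ((y * x) == (y + -2)): false | s := 3 | result 3; agreement on 3.
Sweeping the whole domain (21 inputs) finds no disagreement.
verdict: equivalent


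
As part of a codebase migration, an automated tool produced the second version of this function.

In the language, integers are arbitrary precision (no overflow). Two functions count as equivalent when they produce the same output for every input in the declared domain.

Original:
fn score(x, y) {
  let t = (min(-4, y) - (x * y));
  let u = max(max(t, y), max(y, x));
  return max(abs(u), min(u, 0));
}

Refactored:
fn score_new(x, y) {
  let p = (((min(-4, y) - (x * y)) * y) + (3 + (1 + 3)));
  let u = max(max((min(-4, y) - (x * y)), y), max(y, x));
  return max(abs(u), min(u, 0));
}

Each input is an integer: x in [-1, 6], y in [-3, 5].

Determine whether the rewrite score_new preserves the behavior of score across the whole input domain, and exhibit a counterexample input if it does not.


Changes here: local variable names differ; also min/max/abs usage differs; also constant usage differs; also arithmetic usage differs; the full 72-point sweep finds no disagreement.
verdict: equivalent


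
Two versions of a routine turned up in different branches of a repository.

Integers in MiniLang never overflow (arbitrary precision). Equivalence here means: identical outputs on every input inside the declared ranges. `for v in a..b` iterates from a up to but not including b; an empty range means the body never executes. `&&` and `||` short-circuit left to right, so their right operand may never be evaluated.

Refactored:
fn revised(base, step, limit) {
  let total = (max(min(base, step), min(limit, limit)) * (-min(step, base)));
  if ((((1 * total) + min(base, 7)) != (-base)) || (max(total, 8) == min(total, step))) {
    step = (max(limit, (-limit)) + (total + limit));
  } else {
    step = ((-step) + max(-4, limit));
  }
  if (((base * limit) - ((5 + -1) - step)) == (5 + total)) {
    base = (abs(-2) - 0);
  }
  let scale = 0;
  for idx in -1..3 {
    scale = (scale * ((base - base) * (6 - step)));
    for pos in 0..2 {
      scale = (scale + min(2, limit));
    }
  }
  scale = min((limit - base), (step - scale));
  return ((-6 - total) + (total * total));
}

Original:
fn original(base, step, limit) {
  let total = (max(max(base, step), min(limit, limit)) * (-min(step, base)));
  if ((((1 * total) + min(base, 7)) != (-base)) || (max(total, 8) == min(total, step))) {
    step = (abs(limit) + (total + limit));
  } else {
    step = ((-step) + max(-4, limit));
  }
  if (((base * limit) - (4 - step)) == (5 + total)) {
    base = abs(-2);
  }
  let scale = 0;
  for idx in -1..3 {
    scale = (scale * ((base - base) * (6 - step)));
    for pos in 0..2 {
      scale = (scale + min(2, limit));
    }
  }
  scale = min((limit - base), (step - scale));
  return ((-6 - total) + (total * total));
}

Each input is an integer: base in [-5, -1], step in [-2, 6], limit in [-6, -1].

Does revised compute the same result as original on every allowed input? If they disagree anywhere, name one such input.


Try base=-5, step=-2, limit=-6.
original: total = -10; ((((1 * total) + min(base, 7)) != (-base)) || (max(total, 8) == min(total, step))) -> true; step = -10; (((base * limit) - (4 - step)) == (5 + total)) -> false; scale = 0; [idx=-1]; scale = 0; [pos=0]; scale = -6; [pos=1]; scale = -12; [idx=0]; scale = 0; [pos=0]; scale = -6; [pos=1]; scale = -12; [idx=1]; scale = 0; [pos=0]; scale = -6; [pos=1]; scale = -12; [idx=2]; scale = 0; [pos=0]; scale = -6; [pos=1]; scale = -12; scale = -1; return 104
revised: total = -25; ((((1 * total) + min(base, 7)) != (-base)) || (max(total, 8) == min(total, step))) -> true; step = -25; (((base * limit) - ((5 + -1) - step)) == (5 + total)) -> false; scale = 0; [idx=-1]; scale = 0; [pos=0]; scale = -6; [pos=1]; scale = -12; [idx=0]; scale = 0; [pos=0]; scale = -6; [pos=1]; scale = -12; [idx=1]; scale = 0; [pos=0]; scale = -6; [pos=1]; scale = -12; [idx=2]; scale = 0; [pos=0]; scale = -6; [pos=1]; scale = -12; scale = -13; return 644
104 and 644 differ, so these are not the same function on this domain.
verdict: not equivalent; witness: base=-5, step=-2, limit=-6


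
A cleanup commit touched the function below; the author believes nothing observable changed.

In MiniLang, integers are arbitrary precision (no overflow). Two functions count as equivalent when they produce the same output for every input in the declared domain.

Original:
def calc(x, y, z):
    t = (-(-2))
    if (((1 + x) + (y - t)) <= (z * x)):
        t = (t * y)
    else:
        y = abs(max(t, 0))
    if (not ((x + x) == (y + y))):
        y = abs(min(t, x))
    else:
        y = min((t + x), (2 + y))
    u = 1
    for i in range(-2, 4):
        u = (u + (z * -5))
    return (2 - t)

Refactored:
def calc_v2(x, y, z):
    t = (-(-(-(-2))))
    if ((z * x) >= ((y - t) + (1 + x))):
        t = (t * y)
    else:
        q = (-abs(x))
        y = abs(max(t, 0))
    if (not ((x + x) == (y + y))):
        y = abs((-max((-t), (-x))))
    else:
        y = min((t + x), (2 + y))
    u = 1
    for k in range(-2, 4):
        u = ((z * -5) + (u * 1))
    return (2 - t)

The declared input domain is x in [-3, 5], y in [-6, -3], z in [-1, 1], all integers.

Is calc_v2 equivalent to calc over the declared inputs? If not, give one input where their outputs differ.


Changes here: constant usage differs; also comparison usage differs; also statement counts differ; also min/max/abs usage differs; also arithmetic usage differs; also local variable names differ; the full 108-point sweep finds no disagreement.
verdict: equivalent


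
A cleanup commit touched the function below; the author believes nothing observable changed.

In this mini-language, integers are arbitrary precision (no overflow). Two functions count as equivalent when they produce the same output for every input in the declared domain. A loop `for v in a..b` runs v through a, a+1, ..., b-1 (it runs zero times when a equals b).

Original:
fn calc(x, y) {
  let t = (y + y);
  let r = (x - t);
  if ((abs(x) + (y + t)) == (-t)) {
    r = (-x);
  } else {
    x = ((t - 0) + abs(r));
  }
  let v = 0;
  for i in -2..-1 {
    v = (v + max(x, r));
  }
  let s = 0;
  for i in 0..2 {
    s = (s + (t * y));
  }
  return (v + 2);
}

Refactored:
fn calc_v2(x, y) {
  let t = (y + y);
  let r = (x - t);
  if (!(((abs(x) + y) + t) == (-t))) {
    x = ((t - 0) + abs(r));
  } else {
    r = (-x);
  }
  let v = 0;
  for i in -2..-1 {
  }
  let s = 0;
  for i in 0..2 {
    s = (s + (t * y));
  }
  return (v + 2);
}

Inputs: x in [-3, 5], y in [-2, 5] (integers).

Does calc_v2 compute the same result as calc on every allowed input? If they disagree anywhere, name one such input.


There is a counterexample at x=-3, y=-2: 3 on one side, 2 on the other.
calc: t=-4, then r=1, then ((abs(x) + (y + t)) == (-t)) is false, then x=-3, then v=0, then (i=-2), then v=1, then s=0, then (i=0), then s=8, then (i=1), then s=16, then returns 3
calc_v2: t=-4, then r=1, then (!(((abs(x) + y) + t) == (-t))) is true, then x=-3, then v=0, then (i=-2), then s=0, then (i=0), then s=8, then (i=1), then s=16, then returns 2
verdict: not equivalent; witness: x=-3, y=-2


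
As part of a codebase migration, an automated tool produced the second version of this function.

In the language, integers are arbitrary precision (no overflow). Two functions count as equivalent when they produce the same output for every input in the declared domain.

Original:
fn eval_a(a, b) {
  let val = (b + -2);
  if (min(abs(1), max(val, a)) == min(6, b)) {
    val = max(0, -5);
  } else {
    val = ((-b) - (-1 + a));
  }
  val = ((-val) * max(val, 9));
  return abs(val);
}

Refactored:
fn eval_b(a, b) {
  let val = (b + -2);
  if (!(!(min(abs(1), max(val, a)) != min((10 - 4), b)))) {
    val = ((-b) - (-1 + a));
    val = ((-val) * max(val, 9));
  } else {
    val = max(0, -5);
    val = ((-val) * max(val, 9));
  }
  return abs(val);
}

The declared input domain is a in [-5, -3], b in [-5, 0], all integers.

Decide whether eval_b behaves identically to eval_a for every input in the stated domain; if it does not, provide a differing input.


Comparing the listings, the differences include: min/max/abs usage differs, boolean connective usage differs, comparison usage differs, constant usage differs, arithmetic usage differs, statement counts differ.
Spot check at a=-3, b=-2 — eval_a: val = -4; (min(abs(1), max(val, a)) == min(6, b)) -> false; val = 6; val = -54; return 54. eval_b: val = -4; (!(!(min(abs(1), max(val, a)) != min((10 - 4), b)))) -> true; val = 6; val = -54; return 54. Both give 54.
An exhaustive pass over the 18 declared inputs shows identical outputs.
verdict: equivalent


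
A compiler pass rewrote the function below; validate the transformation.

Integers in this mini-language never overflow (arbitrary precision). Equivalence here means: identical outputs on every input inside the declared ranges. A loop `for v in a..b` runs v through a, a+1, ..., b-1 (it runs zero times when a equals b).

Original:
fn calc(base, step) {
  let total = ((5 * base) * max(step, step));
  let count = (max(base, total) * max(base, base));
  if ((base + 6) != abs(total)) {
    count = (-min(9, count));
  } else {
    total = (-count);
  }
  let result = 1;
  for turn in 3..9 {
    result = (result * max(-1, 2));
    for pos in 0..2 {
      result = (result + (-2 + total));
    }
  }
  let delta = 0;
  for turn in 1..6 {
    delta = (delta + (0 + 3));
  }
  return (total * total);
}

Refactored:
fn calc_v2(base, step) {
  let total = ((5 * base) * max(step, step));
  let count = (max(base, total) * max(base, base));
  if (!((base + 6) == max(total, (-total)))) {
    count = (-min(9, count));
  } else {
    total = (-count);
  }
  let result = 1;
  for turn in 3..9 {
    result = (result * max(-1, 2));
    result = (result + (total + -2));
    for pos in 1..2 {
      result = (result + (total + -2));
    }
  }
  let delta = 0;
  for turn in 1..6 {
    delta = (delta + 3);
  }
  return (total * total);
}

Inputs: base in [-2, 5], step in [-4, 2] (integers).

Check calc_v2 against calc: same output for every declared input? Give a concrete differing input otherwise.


Side by side, the visible changes include: comparison usage differs, plus boolean connective usage differs, plus constant usage differs, plus min/max/abs usage differs, plus arithmetic usage differs, plus loop structure differs, plus statement counts differ.
One worked example (base=2, step=1) — calc: total := 10 | count := 20 | ((base + 6) != abs(total)): true | count := -9 | result := 1 | iter turn=3: | result := 2 | iter pos=0: | result := 10 | iter pos=1: | result := 18 | iter turn=4: | result := 36 | iter pos=0: | result := 44 | iter pos=1: | result := 52 | iter turn=5: | result := 104 | iter pos=0: | result := 112 | iter pos=1: | result := 120 | iter turn=6: | result := 240 | iter pos=0: | result := 248 | iter pos=1: | result := 256 | iter turn=7: | result := 512 | iter pos=0: | result := 520 | iter pos=1: | result := 528 | iter turn=8: | result := 1056 | iter pos=0: | result := 1064 | iter pos=1: | result := 1072 | delta := 0 | iter turn=1: | delta := 3 | iter turn=2: | delta := 6 | iter turn=3: | delta := 9 | iter turn=4: | delta := 12 | iter turn=5: | delta := 15 | result 100; calc_v2: total := 10 | count := 20 | (!((base + 6) == max(total, (-total)))): true | count := -9 | result := 1 | iter turn=3: | result := 2 | result := 10 | iter pos=1: | result := 18 | iter turn=4: | result := 36 | result := 44 | iter pos=1: | result := 52 | iter turn=5: | result := 104 | result := 112 | iter pos=1: | result := 120 | iter turn=6: | result := 240 | result := 248 | iter pos=1: | result := 256 | iter turn=7: | result := 512 | result := 520 | iter pos=1: | result := 528 | iter turn=8: | result := 1056 | result := 1064 | iter pos=1: | result := 1072 | delta := 0 | iter turn=1: | delta := 3 | iter turn=2: | delta := 6 | iter turn=3: | delta := 9 | iter turn=4: | delta := 12 | iter turn=5: | delta := 15 | result 100; agreement on 100.
Checked all 56 inputs in the declared domain: the outputs agree on every one.
verdict: equivalent


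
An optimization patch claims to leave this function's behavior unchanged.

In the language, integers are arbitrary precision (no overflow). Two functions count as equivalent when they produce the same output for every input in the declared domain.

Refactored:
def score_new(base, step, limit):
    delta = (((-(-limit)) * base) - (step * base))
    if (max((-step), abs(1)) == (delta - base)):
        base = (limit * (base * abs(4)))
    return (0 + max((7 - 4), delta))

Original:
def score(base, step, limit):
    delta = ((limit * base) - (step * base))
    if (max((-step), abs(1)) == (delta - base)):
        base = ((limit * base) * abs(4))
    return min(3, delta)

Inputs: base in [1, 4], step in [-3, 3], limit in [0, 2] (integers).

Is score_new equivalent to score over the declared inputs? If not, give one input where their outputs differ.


Not equivalent: base=1, step=-3, limit=1 separates them (3 vs 4).
score: delta becomes 4; next (max((-step), abs(1)) == (delta - base)) evaluates to true; next base becomes 4; next final value 3
score_new: delta becomes 4; next (max((-step), abs(1)) == (delta - base)) evaluates to true; next base becomes 4; next final value 4
verdict: not equivalent; witness: base=1, step=-3, limit=1


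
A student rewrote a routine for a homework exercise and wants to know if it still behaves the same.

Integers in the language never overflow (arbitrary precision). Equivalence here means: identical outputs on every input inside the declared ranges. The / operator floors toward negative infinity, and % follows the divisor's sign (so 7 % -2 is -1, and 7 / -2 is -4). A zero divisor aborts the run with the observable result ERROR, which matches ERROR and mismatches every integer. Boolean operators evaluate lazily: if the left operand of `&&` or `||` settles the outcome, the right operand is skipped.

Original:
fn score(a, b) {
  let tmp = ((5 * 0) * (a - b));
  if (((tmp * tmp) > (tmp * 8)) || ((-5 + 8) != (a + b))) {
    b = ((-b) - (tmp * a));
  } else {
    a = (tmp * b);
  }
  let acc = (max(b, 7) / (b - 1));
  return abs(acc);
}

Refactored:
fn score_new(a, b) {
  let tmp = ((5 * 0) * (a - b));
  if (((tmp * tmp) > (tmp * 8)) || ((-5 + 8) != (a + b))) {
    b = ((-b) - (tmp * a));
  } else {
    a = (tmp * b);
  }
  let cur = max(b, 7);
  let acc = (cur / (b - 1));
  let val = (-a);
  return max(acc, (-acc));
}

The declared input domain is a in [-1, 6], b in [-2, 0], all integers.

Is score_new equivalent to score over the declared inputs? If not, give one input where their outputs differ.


Comparing the listings, the differences include: min/max/abs usage differs; local variable names differ; statement counts differ.
Spot check at a=-1, b=-2 — score: tmp becomes 0; next (((tmp * tmp) > (tmp * 8)) || ((-5 + 8) != (a + b))) evaluates to true; next b becomes 2; next acc becomes 7; next final value 7. score_new: tmp becomes 0; next (((tmp * tmp) > (tmp * 8)) || ((-5 + 8) != (a + b))) evaluates to true; next b becomes 2; next cur becomes 7; next acc becomes 7; next val becomes 1; next final value 7. Both give 7.
Checked all 24 inputs in the declared domain: the outputs agree on every one.
verdict: equivalent


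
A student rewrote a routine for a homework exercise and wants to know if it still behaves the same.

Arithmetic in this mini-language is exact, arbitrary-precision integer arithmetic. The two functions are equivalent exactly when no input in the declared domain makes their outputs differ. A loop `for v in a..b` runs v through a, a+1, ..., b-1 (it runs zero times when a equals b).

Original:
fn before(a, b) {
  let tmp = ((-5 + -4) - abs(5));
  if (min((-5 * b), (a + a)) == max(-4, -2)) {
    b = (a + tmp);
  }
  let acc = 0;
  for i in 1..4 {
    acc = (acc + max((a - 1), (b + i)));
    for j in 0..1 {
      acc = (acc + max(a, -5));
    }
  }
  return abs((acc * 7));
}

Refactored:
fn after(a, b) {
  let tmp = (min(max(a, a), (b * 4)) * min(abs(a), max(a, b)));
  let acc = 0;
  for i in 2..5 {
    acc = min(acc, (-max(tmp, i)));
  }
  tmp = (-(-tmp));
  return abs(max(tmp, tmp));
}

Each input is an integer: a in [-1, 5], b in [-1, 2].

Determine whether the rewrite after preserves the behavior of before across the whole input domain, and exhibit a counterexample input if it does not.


The rewrite breaks on a=-1, b=-1, where the results are 63 and 4.
before: tmp := -14 | (min((-5 * b), (a + a)) == max(-4, -2)): true | b := -15 | acc := 0 | iter i=1: | acc := -2 | iter j=0: | acc := -3 | iter i=2: | acc := -5 | iter j=0: | acc := -6 | iter i=3: | acc := -8 | iter j=0: | acc := -9 | result 63
after: tmp := 4 | acc := 0 | iter i=2: | acc := -4 | iter i=3: | acc := -4 | iter i=4: | acc := -4 | tmp := 4 | result 4
verdict: not equivalent; witness: a=-1, b=-1


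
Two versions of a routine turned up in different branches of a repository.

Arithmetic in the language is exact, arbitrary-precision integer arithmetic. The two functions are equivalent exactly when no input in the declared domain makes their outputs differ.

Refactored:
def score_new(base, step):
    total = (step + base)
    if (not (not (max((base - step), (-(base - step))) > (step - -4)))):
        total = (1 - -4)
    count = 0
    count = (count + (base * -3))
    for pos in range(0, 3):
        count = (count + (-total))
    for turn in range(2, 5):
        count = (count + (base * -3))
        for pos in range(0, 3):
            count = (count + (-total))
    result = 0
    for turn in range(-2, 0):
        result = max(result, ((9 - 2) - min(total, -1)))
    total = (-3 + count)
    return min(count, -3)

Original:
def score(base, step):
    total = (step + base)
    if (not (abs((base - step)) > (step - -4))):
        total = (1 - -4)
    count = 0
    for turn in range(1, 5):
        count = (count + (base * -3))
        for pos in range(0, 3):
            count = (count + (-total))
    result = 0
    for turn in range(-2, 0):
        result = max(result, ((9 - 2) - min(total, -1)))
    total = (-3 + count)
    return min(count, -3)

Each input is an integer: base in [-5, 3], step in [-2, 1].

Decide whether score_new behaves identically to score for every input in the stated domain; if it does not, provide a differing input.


Run the pair on base=-4, step=-2.
score: total=-6, then (not (abs((base - step)) > (step - -4))) is true, then total=5, then count=0, then (turn=1), then count=12, then (pos=0), then count=7, then (pos=1), then count=2, then (pos=2), then count=-3, then (turn=2), then count=9, then (pos=0), then count=4, then (pos=1), then count=-1, then (pos=2), then count=-6, then (turn=3), then count=6, then (pos=0), then count=1, then (pos=1), then count=-4, then (pos=2), then count=-9, then (turn=4), then count=3, then (pos=0), then count=-2, then (pos=1), then count=-7, then (pos=2), then count=-12, then result=0, then (turn=-2), then result=8, then (turn=-1), then result=8, then total=-15, then returns -12
score_new: total=-6, then (not (not (max((base - step), (-(base - step))) > (step - -4)))) is false, then count=0, then count=12, then (pos=0), then count=18, then (pos=1), then count=24, then (pos=2), then count=30, then (turn=2), then count=42, then (pos=0), then count=48, then (pos=1), then count=54, then (pos=2), then count=60, then (turn=3), then count=72, then (pos=0), then count=78, then (pos=1), then count=84, then (pos=2), then count=90, then (turn=4), then count=102, then (pos=0), then count=108, then (pos=1), then count=114, then (pos=2), then count=120, then result=0, then (turn=-2), then result=13, then (turn=-1), then result=13, then total=117, then returns -3
-12 against -3: the behavior changed.
verdict: not equivalent; witness: base=-4, step=-2


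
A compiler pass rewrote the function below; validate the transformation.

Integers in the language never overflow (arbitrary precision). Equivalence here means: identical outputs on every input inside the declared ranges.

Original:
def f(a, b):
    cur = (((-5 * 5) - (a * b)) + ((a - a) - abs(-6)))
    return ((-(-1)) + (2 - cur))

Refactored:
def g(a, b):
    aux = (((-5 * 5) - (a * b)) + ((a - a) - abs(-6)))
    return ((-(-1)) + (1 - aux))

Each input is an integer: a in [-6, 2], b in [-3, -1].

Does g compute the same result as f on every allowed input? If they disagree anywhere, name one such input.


Run the pair on a=-6, b=-3.
f: cur=-49, then returns 52
g: aux=-49, then returns 51
52 against 51: the behavior changed.
verdict: not equivalent; witness: a=-6, b=-3
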